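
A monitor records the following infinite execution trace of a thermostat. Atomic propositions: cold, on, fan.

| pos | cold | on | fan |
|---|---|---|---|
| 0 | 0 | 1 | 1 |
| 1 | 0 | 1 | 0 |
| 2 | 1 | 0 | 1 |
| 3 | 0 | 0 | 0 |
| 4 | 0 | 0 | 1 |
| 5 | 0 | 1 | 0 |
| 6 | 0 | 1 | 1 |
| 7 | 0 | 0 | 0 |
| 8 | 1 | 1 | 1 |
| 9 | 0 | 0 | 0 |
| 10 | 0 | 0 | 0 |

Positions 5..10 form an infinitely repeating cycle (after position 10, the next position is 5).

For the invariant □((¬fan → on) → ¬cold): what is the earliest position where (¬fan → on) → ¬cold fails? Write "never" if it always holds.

Check (¬fan → on) → ¬cold at each position in order: 0 ✓, 1 ✓.
At position 2 the labels are {cold, fan}, so (¬fan → on) → ¬cold is false there. This is the first violation.

2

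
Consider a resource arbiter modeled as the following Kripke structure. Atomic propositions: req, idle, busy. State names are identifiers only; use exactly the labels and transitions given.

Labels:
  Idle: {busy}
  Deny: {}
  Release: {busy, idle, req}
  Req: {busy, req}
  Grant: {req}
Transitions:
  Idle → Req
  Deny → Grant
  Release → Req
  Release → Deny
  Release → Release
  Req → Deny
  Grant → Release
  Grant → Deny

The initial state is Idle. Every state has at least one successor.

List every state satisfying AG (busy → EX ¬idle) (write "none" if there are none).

{Idle, Deny, Release, Req, Grant}

States satisfying busy → EX ¬idle: {Idle, Deny, Release, Req, Grant}.
States satisfying AG (busy → EX ¬idle): {Idle, Deny, Release, Req, Grant}.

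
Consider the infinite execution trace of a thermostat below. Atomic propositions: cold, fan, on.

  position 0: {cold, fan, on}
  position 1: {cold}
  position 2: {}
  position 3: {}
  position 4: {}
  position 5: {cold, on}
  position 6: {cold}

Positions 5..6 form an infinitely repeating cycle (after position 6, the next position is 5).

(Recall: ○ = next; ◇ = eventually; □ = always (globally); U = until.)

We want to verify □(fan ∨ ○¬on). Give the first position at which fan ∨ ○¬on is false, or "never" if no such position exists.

Check fan ∨ ○¬on at each position in order: 0 ✓, 1 ✓, 2 ✓, 3 ✓.
At position 4 the labels are {} and the next position 5 has {cold, on}, so fan ∨ ○¬on is false there. This is the first violation.

4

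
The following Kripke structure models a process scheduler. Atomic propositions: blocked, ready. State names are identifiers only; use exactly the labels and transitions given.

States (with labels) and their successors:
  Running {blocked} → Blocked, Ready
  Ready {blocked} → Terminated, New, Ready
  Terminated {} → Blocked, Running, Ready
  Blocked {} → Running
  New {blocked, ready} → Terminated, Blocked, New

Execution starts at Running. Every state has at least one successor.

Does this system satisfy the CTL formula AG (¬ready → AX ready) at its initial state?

States satisfying ¬ready → AX ready: {New}.
States satisfying AG (¬ready → AX ready): ∅.
Blocked is reachable from Running and violates ¬ready → AX ready, so AG fails at Running.
Running ∉ Sat(AG (¬ready → AX ready)).

Does not hold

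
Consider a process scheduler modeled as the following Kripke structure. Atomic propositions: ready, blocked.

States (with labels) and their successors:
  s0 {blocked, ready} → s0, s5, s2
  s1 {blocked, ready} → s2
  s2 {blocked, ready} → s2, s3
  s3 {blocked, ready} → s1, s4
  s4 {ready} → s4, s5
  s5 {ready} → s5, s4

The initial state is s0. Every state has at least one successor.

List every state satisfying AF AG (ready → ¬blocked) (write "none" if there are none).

{s4, s5}

States satisfying AG (ready → ¬blocked): {s4, s5}.
States satisfying AF AG (ready → ¬blocked): {s4, s5}.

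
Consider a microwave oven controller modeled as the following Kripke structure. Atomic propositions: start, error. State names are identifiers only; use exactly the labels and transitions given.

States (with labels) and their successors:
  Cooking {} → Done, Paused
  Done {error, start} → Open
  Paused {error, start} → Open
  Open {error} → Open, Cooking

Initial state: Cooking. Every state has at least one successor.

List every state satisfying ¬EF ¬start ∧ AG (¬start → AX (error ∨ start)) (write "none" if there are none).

none

States satisfying ¬start: {Cooking, Open}.
States satisfying EF ¬start: {Cooking, Done, Paused, Open}.
States satisfying ¬EF ¬start: ∅.
States satisfying ¬start → AX (error ∨ start): {Cooking, Done, Paused}.
States satisfying AG (¬start → AX (error ∨ start)): ∅.
States satisfying ¬EF ¬start ∧ AG (¬start → AX (error ∨ start)): ∅.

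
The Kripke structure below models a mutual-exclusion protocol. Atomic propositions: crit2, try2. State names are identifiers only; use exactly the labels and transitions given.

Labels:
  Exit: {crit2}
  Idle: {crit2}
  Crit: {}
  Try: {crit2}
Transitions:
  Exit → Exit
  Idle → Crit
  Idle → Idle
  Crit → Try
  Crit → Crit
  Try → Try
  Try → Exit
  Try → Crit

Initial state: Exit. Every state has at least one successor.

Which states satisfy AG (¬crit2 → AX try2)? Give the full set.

{Exit}

States satisfying ¬crit2 → AX try2: {Exit, Idle, Try}.
States satisfying AG (¬crit2 → AX try2): {Exit}.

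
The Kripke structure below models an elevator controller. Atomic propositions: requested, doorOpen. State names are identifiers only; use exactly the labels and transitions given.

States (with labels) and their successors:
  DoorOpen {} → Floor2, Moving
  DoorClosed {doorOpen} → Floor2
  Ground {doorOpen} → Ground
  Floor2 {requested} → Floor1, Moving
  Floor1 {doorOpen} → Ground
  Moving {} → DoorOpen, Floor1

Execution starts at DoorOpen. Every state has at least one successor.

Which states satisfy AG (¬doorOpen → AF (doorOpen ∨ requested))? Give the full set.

{Ground, Floor1}

States satisfying ¬doorOpen → AF (doorOpen ∨ requested): {DoorClosed, Ground, Floor2, Floor1}.
States satisfying AG (¬doorOpen → AF (doorOpen ∨ requested)): {Ground, Floor1}.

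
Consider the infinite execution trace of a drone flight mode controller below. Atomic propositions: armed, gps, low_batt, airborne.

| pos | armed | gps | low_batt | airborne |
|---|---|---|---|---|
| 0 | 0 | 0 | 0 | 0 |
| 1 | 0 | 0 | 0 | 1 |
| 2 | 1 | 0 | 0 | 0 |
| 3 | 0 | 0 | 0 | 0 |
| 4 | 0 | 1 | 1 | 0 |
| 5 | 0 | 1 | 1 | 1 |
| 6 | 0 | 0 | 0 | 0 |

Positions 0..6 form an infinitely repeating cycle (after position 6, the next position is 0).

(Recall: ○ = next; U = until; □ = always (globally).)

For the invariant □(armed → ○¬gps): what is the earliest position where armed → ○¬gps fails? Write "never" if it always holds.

never

armed → ○¬gps holds at every position 0..6, and those are all the positions the trace ever visits, so the invariant □(armed → ○¬gps) is never violated.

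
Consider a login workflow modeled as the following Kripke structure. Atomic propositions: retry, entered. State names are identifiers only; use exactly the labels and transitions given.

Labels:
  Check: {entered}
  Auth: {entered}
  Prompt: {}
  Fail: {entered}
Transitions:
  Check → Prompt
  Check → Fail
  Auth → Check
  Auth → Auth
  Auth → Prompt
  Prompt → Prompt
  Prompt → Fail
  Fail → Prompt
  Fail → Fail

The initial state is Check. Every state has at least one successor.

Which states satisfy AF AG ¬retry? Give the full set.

States satisfying AG ¬retry: {Check, Auth, Prompt, Fail}.
States satisfying AF AG ¬retry: {Check, Auth, Prompt, Fail}.

{Check, Auth, Prompt, Fail}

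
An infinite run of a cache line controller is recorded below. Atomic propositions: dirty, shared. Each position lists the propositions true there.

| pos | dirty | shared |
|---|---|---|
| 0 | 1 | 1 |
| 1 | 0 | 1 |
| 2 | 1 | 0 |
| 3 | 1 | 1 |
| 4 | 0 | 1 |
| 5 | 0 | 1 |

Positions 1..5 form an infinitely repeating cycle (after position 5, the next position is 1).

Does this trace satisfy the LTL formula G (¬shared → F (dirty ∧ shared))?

¬shared → F (dirty ∧ shared) holds at every position 0..5, and those are all positions ever visited, so G (¬shared → F (dirty ∧ shared)) holds.
Positions where ¬shared holds: 2.
Check F (dirty ∧ shared) at each: 2→ok.

Satisfied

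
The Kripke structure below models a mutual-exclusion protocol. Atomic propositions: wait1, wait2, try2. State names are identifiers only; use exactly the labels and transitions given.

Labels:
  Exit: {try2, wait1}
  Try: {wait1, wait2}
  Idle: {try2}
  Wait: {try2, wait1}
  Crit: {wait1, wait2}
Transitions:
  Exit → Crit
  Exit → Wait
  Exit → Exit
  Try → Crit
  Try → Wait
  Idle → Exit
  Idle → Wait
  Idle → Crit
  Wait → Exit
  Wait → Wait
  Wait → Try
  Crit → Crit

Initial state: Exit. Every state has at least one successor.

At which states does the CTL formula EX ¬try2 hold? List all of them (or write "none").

States satisfying ¬try2: {Try, Crit}.
States satisfying EX ¬try2: {Exit, Try, Idle, Wait, Crit}.

{Exit, Try, Idle, Wait, Crit}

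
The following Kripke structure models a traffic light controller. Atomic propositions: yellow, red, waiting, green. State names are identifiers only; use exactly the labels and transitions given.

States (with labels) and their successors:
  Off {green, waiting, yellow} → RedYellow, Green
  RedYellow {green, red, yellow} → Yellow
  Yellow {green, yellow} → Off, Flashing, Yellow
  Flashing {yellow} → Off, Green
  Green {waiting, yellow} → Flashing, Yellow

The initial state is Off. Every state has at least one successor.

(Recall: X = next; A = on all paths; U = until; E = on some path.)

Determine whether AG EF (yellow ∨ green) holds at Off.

Yes

States satisfying EF (yellow ∨ green): {Off, RedYellow, Yellow, Flashing, Green}.
States satisfying AG EF (yellow ∨ green): {Off, RedYellow, Yellow, Flashing, Green}.
Every state reachable from Off satisfies EF (yellow ∨ green).
Off ∈ Sat(AG EF (yellow ∨ green)).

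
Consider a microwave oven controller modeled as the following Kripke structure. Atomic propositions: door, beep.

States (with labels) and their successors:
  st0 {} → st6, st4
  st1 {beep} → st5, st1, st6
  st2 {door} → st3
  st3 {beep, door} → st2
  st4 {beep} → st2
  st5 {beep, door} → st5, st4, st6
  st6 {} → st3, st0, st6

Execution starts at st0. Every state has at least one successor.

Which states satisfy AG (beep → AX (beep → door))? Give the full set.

States satisfying beep → AX (beep → door): {st0, st2, st3, st4, st6}.
States satisfying AG (beep → AX (beep → door)): {st0, st2, st3, st4, st6}.

{st0, st2, st3, st4, st6}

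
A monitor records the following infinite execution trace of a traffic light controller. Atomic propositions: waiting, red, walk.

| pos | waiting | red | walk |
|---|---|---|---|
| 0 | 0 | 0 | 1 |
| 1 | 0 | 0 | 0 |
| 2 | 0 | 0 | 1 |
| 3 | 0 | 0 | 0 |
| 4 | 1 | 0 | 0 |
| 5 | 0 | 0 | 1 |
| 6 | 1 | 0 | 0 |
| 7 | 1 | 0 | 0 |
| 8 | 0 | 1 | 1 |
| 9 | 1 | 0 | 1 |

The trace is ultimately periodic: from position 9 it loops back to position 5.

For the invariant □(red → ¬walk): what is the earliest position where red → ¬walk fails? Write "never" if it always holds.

Check red → ¬walk at each position in order: 0 ✓, 1 ✓, 2 ✓, 3 ✓, 4 ✓, 5 ✓, 6 ✓, 7 ✓.
At position 8 the labels are {red, walk}, so red → ¬walk is false there. This is the first violation.

8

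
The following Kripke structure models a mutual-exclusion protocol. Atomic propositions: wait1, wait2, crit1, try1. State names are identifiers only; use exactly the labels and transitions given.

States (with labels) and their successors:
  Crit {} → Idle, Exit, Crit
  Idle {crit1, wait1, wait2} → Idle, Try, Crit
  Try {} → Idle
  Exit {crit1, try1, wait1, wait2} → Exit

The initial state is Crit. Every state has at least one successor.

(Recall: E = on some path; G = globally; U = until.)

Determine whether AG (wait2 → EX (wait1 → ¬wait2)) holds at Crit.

States satisfying wait2 → EX (wait1 → ¬wait2): {Crit, Idle, Try}.
States satisfying AG (wait2 → EX (wait1 → ¬wait2)): ∅.
Exit is reachable from Crit and violates wait2 → EX (wait1 → ¬wait2), so AG fails at Crit.
Crit ∉ Sat(AG (wait2 → EX (wait1 → ¬wait2))).

Does not hold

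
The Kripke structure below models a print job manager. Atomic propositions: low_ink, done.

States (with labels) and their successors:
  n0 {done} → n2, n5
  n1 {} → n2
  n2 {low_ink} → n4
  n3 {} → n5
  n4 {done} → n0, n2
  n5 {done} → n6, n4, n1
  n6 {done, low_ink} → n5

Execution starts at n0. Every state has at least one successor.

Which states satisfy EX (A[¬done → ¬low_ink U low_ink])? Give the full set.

{n0, n1, n4, n5}

States satisfying A[¬done → ¬low_ink U low_ink]: {n1, n2, n6}.
States satisfying EX (A[¬done → ¬low_ink U low_ink]): {n0, n1, n4, n5}.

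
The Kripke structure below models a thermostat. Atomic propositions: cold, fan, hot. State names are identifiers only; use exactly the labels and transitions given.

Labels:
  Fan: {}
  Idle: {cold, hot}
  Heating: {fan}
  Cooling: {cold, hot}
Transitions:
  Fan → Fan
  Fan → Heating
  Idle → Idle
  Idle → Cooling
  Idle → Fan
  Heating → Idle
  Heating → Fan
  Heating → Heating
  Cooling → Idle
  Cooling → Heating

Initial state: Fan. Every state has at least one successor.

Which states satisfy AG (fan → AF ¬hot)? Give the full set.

States satisfying fan → AF ¬hot: {Fan, Idle, Heating, Cooling}.
States satisfying AG (fan → AF ¬hot): {Fan, Idle, Heating, Cooling}.

{Fan, Idle, Heating, Cooling}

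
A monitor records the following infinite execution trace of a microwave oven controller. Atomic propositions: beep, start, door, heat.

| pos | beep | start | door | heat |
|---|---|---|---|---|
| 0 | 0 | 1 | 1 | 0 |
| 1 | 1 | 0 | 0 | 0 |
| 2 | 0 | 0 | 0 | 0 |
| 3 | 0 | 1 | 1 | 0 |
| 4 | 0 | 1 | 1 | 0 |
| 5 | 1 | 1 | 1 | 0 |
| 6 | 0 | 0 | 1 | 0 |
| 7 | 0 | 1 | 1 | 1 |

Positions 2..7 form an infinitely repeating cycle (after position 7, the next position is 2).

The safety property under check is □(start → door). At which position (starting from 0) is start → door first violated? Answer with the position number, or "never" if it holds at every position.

start → door holds at every position 0..7, and those are all the positions the trace ever visits, so the invariant □(start → door) is never violated.

never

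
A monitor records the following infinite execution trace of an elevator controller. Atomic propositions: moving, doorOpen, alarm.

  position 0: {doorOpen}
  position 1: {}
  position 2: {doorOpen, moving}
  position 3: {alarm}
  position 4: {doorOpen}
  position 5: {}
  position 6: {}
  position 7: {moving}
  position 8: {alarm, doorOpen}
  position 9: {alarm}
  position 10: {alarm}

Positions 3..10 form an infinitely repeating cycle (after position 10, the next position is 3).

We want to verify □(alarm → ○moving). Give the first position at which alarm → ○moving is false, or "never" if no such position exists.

3

Check alarm → ○moving at each position in order: 0 ✓, 1 ✓, 2 ✓.
At position 3 the labels are {alarm} and the next position 4 has {doorOpen}, so alarm → ○moving is false there. This is the first violation.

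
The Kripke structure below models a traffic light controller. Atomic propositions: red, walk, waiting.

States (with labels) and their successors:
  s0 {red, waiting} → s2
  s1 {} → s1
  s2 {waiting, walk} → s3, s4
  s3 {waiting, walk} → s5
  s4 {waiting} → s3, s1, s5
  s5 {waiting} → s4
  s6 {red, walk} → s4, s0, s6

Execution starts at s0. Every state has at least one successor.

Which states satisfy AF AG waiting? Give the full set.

none

States satisfying AG waiting: ∅.
States satisfying AF AG waiting: ∅.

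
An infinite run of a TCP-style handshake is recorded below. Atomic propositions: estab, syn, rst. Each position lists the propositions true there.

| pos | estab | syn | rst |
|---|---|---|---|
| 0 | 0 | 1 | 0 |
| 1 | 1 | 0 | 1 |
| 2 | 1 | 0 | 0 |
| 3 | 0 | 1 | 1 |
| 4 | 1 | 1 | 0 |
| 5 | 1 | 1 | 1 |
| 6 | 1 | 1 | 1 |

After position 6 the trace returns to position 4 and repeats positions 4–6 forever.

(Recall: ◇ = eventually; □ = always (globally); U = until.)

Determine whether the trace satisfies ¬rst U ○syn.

Does not hold

Walking from position 0: at position 1, ○syn has not yet held and ¬rst fails, so ¬rst U ○syn is false.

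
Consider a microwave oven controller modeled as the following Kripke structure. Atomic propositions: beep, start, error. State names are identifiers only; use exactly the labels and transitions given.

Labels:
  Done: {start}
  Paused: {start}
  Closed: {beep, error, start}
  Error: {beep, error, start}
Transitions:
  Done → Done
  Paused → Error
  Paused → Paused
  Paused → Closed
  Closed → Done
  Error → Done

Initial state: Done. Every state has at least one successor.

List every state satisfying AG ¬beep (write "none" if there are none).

{Done}

States satisfying ¬beep: {Done, Paused}.
States satisfying AG ¬beep: {Done}.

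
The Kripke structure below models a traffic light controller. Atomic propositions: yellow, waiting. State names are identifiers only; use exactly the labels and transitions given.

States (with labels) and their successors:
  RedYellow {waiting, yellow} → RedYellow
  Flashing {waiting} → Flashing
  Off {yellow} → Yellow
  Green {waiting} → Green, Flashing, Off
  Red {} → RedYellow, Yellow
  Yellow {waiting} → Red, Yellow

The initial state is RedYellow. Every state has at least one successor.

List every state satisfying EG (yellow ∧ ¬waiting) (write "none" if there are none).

States satisfying yellow ∧ ¬waiting: {Off}.
States satisfying EG (yellow ∧ ¬waiting): ∅.

none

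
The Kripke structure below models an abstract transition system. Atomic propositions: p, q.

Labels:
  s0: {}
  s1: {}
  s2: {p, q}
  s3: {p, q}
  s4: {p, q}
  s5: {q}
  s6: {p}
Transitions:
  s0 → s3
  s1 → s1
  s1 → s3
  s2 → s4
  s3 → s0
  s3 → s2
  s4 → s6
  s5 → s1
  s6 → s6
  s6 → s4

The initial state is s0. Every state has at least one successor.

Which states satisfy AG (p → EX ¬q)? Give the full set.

States satisfying p → EX ¬q: {s0, s1, s3, s4, s5, s6}.
States satisfying AG (p → EX ¬q): {s4, s6}.

{s4, s6}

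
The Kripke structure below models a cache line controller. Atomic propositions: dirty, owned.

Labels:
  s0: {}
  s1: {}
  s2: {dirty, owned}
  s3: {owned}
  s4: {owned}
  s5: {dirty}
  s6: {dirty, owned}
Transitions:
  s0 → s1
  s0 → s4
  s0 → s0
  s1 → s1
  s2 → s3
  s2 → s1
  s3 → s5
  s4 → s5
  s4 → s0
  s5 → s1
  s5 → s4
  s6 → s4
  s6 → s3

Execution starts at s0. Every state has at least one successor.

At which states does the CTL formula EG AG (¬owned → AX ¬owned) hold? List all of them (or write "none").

States satisfying AG (¬owned → AX ¬owned): {s1}.
States satisfying EG AG (¬owned → AX ¬owned): {s1}.

{s1}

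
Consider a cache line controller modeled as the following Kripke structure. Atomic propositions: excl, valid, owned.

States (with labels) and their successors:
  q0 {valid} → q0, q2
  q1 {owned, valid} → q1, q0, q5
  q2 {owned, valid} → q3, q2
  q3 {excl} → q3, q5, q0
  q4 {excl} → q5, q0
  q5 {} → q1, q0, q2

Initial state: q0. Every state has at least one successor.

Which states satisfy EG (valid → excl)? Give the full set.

{q3}

States satisfying valid → excl: {q3, q4, q5}.
States satisfying EG (valid → excl): {q3}.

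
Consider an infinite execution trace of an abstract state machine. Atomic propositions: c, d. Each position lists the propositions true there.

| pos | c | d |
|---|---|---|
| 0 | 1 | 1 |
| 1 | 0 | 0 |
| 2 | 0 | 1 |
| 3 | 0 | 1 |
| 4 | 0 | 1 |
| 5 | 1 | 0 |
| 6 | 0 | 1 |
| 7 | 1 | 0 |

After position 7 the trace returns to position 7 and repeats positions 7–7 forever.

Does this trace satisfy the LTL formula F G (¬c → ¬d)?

G (¬c → ¬d) holds at position 7, which is reachable from 0, so F G (¬c → ¬d) holds.

Satisfied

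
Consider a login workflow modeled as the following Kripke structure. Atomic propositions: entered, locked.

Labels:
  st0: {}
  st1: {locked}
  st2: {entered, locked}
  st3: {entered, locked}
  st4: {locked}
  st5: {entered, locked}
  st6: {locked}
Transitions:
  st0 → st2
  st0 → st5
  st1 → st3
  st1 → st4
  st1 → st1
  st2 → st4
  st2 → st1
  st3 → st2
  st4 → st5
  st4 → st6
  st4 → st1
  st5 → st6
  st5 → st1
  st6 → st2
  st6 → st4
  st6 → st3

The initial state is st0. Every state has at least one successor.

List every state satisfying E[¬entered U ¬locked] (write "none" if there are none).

{st0}

States satisfying ¬entered: {st0, st1, st4, st6}.
States satisfying ¬locked: {st0}.
States satisfying E[¬entered U ¬locked]: {st0}.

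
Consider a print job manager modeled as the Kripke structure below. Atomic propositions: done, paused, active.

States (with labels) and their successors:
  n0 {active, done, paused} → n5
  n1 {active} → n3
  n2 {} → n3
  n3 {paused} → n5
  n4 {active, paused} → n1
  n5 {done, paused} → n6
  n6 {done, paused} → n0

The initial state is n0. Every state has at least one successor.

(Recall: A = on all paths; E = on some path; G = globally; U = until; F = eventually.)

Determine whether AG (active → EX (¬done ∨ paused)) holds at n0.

States satisfying active → EX (¬done ∨ paused): {n0, n1, n2, n3, n4, n5, n6}.
States satisfying AG (active → EX (¬done ∨ paused)): {n0, n1, n2, n3, n4, n5, n6}.
Every state reachable from n0 satisfies active → EX (¬done ∨ paused).
n0 ∈ Sat(AG (active → EX (¬done ∨ paused))).

Holds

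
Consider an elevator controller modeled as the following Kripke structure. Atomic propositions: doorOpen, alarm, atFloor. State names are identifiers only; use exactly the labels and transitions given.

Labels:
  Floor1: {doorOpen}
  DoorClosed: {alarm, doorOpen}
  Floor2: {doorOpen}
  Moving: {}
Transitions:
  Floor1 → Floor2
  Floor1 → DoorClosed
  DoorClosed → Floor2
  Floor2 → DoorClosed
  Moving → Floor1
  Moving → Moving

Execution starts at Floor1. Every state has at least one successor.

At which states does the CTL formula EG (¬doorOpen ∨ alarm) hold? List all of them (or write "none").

{Moving}

States satisfying ¬doorOpen ∨ alarm: {DoorClosed, Moving}.
States satisfying EG (¬doorOpen ∨ alarm): {Moving}.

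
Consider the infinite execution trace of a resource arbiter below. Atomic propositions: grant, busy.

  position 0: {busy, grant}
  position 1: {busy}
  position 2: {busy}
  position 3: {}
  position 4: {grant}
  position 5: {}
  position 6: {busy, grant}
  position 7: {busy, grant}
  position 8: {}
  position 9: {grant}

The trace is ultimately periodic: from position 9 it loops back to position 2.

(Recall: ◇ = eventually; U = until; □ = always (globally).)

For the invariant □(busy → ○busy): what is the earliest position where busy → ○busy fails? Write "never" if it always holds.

2

Check busy → ○busy at each position in order: 0 ✓, 1 ✓.
At position 2 the labels are {busy} and the next position 3 has {}, so busy → ○busy is false there. This is the first violation.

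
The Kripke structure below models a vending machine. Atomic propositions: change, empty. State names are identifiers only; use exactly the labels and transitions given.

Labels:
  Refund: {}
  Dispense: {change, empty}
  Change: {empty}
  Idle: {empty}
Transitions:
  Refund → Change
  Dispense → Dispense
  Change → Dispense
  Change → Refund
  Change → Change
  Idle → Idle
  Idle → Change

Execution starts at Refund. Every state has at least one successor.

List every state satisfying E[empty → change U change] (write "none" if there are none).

States satisfying empty → change: {Refund, Dispense}.
States satisfying change: {Dispense}.
States satisfying E[empty → change U change]: {Dispense}.

{Dispense}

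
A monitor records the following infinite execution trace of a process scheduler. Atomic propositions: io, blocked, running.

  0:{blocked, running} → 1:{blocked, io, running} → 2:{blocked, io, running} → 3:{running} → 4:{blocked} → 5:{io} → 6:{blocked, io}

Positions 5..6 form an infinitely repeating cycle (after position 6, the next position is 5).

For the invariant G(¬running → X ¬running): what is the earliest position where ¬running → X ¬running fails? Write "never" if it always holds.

¬running → X ¬running holds at every position 0..6, and those are all the positions the trace ever visits, so the invariant G(¬running → X ¬running) is never violated.

never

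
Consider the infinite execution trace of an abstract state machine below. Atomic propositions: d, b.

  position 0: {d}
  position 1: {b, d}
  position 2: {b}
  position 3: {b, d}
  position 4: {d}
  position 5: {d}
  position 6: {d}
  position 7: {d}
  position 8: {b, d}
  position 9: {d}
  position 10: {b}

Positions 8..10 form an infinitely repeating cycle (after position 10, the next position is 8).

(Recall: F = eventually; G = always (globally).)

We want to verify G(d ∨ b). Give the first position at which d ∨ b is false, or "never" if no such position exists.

d ∨ b holds at every position 0..10, and those are all the positions the trace ever visits, so the invariant G(d ∨ b) is never violated.

never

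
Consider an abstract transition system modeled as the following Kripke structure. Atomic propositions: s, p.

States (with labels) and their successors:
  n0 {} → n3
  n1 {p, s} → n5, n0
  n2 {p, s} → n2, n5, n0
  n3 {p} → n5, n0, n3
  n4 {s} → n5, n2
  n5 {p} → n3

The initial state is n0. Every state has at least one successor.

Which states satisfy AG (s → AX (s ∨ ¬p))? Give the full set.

{n0, n3, n5}

States satisfying s → AX (s ∨ ¬p): {n0, n3, n5}.
States satisfying AG (s → AX (s ∨ ¬p)): {n0, n3, n5}.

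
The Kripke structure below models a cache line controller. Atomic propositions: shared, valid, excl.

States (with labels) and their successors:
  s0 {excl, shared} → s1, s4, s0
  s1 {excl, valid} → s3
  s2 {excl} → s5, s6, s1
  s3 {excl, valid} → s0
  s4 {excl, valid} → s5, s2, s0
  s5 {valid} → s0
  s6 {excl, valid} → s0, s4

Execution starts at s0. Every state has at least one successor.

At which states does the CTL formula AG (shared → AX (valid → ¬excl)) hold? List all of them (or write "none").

States satisfying shared → AX (valid → ¬excl): {s1, s2, s3, s4, s5, s6}.
States satisfying AG (shared → AX (valid → ¬excl)): ∅.

none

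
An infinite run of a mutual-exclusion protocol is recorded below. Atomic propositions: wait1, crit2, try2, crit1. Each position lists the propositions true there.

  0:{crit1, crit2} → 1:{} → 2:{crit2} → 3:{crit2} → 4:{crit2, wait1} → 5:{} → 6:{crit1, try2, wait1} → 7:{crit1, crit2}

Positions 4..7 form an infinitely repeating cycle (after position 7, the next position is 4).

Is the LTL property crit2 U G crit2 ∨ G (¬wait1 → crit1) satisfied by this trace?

Walking from position 0: at position 1, G crit2 has not yet held and crit2 fails, so crit2 U G crit2 is false.
¬wait1 → crit1 must hold at every position from 0 onward. It fails at position 1, so G (¬wait1 → crit1) is false.
Positions where ¬wait1 holds: 0, 1, 2, 3, 5, 7.
Check crit1 at each: 0→ok, 1→fails, 2→fails, 3→fails, 5→fails, 7→ok.
At position 0: crit2 U G crit2 is false; G (¬wait1 → crit1) is false; so crit2 U G crit2 ∨ G (¬wait1 → crit1) is false.

Does not hold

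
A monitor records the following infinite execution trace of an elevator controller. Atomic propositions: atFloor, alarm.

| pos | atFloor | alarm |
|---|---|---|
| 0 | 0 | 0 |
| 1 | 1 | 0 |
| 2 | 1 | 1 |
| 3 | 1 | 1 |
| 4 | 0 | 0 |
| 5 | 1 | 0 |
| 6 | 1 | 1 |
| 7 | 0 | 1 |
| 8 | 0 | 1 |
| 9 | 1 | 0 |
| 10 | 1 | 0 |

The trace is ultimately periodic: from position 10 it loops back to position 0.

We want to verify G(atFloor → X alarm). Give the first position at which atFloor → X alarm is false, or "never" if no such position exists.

3

Check atFloor → X alarm at each position in order: 0 ✓, 1 ✓, 2 ✓.
At position 3 the labels are {alarm, atFloor} and the next position 4 has {}, so atFloor → X alarm is false there. This is the first violation.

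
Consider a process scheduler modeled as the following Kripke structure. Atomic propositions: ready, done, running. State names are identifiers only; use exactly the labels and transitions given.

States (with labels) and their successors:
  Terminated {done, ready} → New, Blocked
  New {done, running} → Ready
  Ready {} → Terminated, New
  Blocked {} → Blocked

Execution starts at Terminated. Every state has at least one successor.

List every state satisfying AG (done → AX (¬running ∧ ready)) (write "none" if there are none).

{Blocked}

States satisfying done → AX (¬running ∧ ready): {Ready, Blocked}.
States satisfying AG (done → AX (¬running ∧ ready)): {Blocked}.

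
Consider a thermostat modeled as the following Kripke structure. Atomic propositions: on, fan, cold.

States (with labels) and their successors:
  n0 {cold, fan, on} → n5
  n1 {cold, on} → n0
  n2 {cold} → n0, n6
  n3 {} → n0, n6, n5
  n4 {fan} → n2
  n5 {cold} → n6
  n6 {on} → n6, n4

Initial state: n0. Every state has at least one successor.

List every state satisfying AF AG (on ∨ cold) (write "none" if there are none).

none

States satisfying AG (on ∨ cold): ∅.
States satisfying AF AG (on ∨ cold): ∅.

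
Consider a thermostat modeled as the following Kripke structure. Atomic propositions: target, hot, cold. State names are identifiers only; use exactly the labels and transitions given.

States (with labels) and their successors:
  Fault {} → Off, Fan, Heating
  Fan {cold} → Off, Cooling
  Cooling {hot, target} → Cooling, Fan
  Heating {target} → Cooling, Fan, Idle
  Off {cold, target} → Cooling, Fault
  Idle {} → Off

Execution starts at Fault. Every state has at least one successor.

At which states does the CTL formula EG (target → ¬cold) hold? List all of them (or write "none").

{Fault, Fan, Cooling, Heating}

States satisfying target → ¬cold: {Fault, Fan, Cooling, Heating, Idle}.
States satisfying EG (target → ¬cold): {Fault, Fan, Cooling, Heating}.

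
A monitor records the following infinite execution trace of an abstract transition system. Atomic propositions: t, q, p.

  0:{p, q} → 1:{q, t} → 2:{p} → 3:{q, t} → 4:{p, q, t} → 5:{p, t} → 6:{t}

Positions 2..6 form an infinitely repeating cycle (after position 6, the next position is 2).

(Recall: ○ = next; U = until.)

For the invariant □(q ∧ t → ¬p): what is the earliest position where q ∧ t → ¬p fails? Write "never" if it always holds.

4

Check q ∧ t → ¬p at each position in order: 0 ✓, 1 ✓, 2 ✓, 3 ✓.
At position 4 the labels are {p, q, t}, so q ∧ t → ¬p is false there. This is the first violation.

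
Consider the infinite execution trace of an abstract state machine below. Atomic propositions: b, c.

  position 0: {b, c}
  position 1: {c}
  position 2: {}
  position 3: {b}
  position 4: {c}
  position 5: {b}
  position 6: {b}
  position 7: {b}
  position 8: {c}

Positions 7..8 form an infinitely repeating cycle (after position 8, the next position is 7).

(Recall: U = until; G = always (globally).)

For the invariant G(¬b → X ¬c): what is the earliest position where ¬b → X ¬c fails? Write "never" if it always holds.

never

¬b → X ¬c holds at every position 0..8, and those are all the positions the trace ever visits, so the invariant G(¬b → X ¬c) is never violated.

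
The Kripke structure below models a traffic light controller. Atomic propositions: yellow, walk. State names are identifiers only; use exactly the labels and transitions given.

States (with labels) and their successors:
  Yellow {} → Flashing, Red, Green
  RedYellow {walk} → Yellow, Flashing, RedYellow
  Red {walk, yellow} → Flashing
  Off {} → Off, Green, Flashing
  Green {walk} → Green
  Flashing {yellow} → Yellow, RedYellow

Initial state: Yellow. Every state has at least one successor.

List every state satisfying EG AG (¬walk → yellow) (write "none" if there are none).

{Green}

States satisfying AG (¬walk → yellow): {Green}.
States satisfying EG AG (¬walk → yellow): {Green}.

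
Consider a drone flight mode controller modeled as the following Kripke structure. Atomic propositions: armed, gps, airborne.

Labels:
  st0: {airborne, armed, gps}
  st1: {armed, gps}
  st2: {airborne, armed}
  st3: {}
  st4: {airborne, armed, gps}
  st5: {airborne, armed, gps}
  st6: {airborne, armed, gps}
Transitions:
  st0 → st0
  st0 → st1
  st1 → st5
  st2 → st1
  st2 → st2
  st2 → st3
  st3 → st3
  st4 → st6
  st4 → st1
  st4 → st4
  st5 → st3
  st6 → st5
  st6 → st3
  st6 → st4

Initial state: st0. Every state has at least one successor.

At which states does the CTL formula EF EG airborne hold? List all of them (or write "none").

{st0, st2, st4, st6}

States satisfying EG airborne: {st0, st2, st4, st6}.
States satisfying EF EG airborne: {st0, st2, st4, st6}.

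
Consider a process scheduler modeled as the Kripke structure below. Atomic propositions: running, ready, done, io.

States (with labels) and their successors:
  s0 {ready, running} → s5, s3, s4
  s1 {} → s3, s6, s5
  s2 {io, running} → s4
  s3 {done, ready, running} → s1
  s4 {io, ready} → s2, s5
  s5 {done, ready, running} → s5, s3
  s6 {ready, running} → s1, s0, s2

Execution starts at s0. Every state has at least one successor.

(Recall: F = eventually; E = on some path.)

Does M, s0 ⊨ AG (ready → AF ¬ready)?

States satisfying ready → AF ¬ready: {s1, s2, s3}.
States satisfying AG (ready → AF ¬ready): ∅.
s0 is reachable from s0 and violates ready → AF ¬ready, so AG fails at s0.
s0 ∉ Sat(AG (ready → AF ¬ready)).

No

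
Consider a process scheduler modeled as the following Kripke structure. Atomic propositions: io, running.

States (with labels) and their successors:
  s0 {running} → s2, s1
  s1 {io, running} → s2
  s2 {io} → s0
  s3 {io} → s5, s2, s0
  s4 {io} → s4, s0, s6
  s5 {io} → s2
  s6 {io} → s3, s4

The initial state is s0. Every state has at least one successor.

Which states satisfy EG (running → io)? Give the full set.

{s4, s6}

States satisfying running → io: {s1, s2, s3, s4, s5, s6}.
States satisfying EG (running → io): {s4, s6}.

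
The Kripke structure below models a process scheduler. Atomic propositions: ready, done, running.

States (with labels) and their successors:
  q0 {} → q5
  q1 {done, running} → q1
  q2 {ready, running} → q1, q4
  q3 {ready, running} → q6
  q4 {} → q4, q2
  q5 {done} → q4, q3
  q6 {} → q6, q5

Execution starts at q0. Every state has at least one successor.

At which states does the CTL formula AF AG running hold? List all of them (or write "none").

{q1}

States satisfying AG running: {q1}.
States satisfying AF AG running: {q1}.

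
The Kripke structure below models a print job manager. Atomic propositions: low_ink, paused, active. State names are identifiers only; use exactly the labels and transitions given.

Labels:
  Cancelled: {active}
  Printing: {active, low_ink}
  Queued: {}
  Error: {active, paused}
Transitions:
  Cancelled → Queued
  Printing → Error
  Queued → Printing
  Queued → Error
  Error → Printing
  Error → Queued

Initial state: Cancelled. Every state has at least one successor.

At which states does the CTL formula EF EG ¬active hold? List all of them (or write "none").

none

States satisfying EG ¬active: ∅.
States satisfying EF EG ¬active: ∅.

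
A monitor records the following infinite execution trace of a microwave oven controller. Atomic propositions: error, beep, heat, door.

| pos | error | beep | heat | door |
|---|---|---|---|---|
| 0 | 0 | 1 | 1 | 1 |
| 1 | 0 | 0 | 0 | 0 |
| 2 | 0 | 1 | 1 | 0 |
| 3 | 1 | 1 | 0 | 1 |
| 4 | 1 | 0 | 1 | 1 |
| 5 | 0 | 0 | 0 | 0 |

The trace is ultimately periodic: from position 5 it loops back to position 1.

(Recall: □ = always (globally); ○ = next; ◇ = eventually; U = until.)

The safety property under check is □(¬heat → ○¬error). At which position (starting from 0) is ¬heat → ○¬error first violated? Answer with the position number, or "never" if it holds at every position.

Check ¬heat → ○¬error at each position in order: 0 ✓, 1 ✓, 2 ✓.
At position 3 the labels are {beep, door, error} and the next position 4 has {door, error, heat}, so ¬heat → ○¬error is false there. This is the first violation.

3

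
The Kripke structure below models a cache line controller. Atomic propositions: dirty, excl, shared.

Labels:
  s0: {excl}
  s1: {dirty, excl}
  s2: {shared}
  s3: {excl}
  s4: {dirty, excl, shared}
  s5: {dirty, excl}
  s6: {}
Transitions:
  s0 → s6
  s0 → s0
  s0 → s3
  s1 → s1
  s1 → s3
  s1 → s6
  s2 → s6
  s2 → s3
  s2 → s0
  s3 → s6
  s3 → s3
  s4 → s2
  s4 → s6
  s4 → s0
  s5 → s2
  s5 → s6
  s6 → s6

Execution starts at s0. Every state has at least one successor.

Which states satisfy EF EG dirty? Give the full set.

States satisfying EG dirty: {s1}.
States satisfying EF EG dirty: {s1}.

{s1}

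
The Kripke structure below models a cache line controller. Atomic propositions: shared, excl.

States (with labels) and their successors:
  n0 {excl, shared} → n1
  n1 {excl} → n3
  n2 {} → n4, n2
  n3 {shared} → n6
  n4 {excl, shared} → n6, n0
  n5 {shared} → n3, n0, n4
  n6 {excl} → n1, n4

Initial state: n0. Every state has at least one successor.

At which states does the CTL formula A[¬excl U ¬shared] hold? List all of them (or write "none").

States satisfying ¬excl: {n2, n3, n5}.
States satisfying ¬shared: {n1, n2, n6}.
States satisfying A[¬excl U ¬shared]: {n1, n2, n3, n6}.

{n1, n2, n3, n6}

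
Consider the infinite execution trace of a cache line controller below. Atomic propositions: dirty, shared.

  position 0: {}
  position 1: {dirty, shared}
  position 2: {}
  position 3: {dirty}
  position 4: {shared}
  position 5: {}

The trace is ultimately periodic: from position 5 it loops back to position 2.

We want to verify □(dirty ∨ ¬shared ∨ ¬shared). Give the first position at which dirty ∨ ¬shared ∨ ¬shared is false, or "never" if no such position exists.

4

Check dirty ∨ ¬shared ∨ ¬shared at each position in order: 0 ✓, 1 ✓, 2 ✓, 3 ✓.
At position 4 the labels are {shared}, so dirty ∨ ¬shared ∨ ¬shared is false there. This is the first violation.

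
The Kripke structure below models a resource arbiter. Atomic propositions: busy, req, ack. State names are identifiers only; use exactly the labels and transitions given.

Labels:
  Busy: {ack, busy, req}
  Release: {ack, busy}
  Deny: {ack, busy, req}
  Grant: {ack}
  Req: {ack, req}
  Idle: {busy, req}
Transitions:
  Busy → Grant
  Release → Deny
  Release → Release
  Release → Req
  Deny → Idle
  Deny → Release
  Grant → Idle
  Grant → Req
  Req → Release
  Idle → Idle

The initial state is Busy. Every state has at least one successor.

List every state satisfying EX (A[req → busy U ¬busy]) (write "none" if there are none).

{Busy, Release, Grant}

States satisfying A[req → busy U ¬busy]: {Busy, Grant, Req}.
States satisfying EX (A[req → busy U ¬busy]): {Busy, Release, Grant}.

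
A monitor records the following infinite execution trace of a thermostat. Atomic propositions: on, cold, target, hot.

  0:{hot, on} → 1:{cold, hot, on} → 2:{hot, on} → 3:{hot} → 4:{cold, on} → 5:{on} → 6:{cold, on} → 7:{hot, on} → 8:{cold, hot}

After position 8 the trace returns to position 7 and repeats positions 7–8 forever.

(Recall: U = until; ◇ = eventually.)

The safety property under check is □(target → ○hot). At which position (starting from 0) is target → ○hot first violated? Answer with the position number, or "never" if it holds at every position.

target → ○hot holds at every position 0..8, and those are all the positions the trace ever visits, so the invariant □(target → ○hot) is never violated.

never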